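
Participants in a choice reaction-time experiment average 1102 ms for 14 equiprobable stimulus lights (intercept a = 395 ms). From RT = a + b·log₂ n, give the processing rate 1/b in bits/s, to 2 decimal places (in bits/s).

5.39 bits/s

Choice component = 1102 − 395 = 707 ms over log₂(14) = 3.8074 bits.
b = 707 / 3.8074 = 185.693 ms/bit, so 1/b = 5.385 bits/s.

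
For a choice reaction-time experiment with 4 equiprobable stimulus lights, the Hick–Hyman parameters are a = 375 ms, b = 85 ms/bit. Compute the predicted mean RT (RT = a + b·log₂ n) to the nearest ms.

log₂(4) = 2 bits, so RT = 375 + 85 × 2 ≈ 545.000 ms.

545 ms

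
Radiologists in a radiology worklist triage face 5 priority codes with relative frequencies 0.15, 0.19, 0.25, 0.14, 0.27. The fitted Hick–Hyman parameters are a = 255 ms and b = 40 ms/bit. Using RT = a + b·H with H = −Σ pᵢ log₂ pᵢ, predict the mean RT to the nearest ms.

Entropy contributions −pᵢ log₂ pᵢ: 0.4105, 0.4552, 0.5000, 0.3971, 0.5100; sum H = 2.2729 bits.
RT = a + bH = 255 + 40·2.2729 = 345.92 ms.

346 ms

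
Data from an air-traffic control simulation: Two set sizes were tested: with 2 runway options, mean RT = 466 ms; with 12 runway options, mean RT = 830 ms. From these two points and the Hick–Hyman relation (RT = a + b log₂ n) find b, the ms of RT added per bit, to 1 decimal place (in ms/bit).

140.8 ms/bit

The slope on a log₂ axis is (830 − 466) / (3.5850 − 1) = 140.814 ms/bit.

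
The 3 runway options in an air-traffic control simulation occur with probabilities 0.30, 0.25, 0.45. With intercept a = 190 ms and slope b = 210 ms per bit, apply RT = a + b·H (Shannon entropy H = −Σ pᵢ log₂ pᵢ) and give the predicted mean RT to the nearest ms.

Entropy contributions −pᵢ log₂ pᵢ: 0.5211, 0.5000, 0.5184; sum H = 1.5395 bits.
RT = a + bH = 190 + 210·1.5395 = 513.29 ms.

513 ms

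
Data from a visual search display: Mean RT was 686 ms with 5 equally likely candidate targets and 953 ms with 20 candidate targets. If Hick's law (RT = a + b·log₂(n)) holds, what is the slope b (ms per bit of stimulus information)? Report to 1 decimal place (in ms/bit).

133.5 ms/bit

b = (RT₂ − RT₁)/(log₂ n₂ − log₂ n₁) = (953 − 686)/(4.3219 − 2.3219) = 133.500 ms/bit.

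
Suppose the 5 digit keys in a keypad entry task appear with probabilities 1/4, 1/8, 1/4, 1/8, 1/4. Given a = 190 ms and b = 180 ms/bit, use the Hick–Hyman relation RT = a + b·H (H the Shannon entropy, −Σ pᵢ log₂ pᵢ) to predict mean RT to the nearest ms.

595 ms

Each term −pᵢ log₂ pᵢ: 0.25·2 + 0.125·3 + 0.25·2 + 0.125·3 + 0.25·2; summed, H = 2.250 bits.
Mean RT = a + bH = 190 + 180·2.250 = 595.00 ms.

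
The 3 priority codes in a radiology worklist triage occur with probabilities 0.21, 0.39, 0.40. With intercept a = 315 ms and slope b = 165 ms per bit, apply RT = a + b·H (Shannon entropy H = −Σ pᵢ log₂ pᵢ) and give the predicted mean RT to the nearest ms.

568 ms

Entropy contributions −pᵢ log₂ pᵢ: 0.4728, 0.5298, 0.5288; sum H = 1.5314 bits.
RT = a + bH = 315 + 165·1.5314 = 567.68 ms.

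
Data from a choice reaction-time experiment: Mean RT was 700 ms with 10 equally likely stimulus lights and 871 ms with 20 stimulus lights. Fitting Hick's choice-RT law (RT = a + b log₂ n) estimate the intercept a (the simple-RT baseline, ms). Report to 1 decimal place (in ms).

132.0 ms

b = (RT₂ − RT₁)/(log₂ n₂ − log₂ n₁) = (871 − 700)/(4.3219 − 3.3219) = 171.000 ms/bit.
Intercept: a = 700 − 171.000·log₂(10) = 131.950 ms.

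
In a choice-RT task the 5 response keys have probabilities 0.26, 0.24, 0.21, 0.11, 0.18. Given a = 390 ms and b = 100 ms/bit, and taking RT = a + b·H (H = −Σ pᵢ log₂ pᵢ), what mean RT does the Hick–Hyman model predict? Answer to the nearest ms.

Entropy contributions −pᵢ log₂ pᵢ: 0.5053, 0.4941, 0.4728, 0.3503, 0.4453; sum H = 2.2678 bits.
RT = a + bH = 390 + 100·2.2678 = 616.78 ms.

617 ms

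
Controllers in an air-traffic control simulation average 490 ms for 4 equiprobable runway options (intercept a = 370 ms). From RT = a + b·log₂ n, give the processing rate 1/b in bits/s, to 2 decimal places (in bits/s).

16.67 bits/s

b = (490 − 370)/log₂ 4 = 120/2 = 60.000 ms per bit = 0.06000 s/bit; the reciprocal is 16.667 bits/s.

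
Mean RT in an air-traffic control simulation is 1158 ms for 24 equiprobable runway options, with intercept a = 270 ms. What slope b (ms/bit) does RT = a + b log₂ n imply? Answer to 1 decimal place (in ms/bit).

193.7 ms/bit

24 alternatives carry log₂ 24 = 4.5850 bits; the choice cost is 1158 − 270 = 888 ms, so b = 888/4.5850 = 193.677 ms/bit.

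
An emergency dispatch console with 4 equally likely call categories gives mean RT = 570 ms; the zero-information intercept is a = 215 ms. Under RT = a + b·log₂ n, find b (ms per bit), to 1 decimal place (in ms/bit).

b = (570 − 215) / log₂(4) = 355 / 2 = 177.500 ms/bit.

177.5 ms/bit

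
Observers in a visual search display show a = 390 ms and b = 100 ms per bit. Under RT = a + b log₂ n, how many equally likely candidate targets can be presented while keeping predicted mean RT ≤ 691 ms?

8

Information budget: (691 − 390)/100 = 3.0100 bits, so n ≤ 2^3.0100 = 8.056 → at most 8.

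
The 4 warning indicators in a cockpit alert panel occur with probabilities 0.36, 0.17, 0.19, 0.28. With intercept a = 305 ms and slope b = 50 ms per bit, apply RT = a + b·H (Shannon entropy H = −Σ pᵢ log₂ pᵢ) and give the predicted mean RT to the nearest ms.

Entropy contributions −pᵢ log₂ pᵢ: 0.5306, 0.4346, 0.4552, 0.5142; sum H = 1.9346 bits.
RT = a + bH = 305 + 50·1.9346 = 401.73 ms.

402 ms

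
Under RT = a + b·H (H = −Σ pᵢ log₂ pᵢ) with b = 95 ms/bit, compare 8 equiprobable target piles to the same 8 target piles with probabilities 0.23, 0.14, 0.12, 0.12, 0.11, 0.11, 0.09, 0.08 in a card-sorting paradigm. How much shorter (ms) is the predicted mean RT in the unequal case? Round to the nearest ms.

7 ms

Equiprobable entropy H₀ = log₂ 8 = 3.0000 bits.
Skewed entropy H = −Σ pᵢ log₂ pᵢ = 2.9236 bits.
ΔRT = b·(H₀ − H) = 95 × 0.0764 = 7.25 ms.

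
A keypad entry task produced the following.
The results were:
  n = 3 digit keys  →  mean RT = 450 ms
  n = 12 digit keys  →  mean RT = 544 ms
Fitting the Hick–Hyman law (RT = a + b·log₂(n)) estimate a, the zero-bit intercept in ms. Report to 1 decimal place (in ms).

b = (RT₂ − RT₁)/(log₂ n₂ − log₂ n₁) = (544 − 450)/(3.5850 − 1.5850) = 47.000 ms/bit.
a = RT₁ − b·log₂ n₁ = 450 − 47.000 × 1.5850 = 375.507 ms.

375.5 ms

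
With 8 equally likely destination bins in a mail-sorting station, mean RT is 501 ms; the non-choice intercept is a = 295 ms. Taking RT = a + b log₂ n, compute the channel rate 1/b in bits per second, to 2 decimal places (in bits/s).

14.56 bits/s

b = (501 − 295)/log₂ 8 = 206/3 = 68.667 ms per bit = 0.06867 s/bit; the reciprocal is 14.563 bits/s.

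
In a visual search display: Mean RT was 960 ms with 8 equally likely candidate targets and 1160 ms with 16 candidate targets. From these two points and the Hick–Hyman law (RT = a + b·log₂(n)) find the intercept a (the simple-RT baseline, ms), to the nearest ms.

Slope: b = (1160 − 960) / (log₂ 16 − log₂ 8) = 200/1.0000 = 200 ms/bit.
Intercept: a = 960 − 200·log₂(8) = 360.000 ms.

360 ms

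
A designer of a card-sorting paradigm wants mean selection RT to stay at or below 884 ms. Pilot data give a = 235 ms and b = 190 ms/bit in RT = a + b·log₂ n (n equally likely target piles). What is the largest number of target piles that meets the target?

Set 235 + 190·log₂ n ≤ 884 → log₂ n ≤ (884 − 235)/190 = 3.4158.
So n ≤ 2^3.4158 = 10.672; the largest integer n is 10.

10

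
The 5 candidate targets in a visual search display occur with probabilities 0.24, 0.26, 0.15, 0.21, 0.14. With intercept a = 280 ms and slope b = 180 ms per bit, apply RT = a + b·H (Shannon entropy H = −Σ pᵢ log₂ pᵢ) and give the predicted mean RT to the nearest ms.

690 ms

H = 0.24·log₂(1/0.24) + 0.26·log₂(1/0.26) + 0.15·log₂(1/0.15) + 0.21·log₂(1/0.21) + 0.14·log₂(1/0.14) = 2.2799 bits.
RT = 280 + 180 × 2.2799 = 690.38 ms.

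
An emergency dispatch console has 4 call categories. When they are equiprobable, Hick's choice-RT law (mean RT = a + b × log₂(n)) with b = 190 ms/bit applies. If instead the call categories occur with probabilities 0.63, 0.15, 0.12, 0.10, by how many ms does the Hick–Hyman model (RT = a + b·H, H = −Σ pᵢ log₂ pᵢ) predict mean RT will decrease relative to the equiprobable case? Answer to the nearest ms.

89 ms

The RT saving is b·ΔH. Equiprobable H₀ = log₂(4) = 2.0000 bits; with the given probabilities H = 1.5297 bits.
b·(H₀ − H) = 190 × (2.0000 − 1.5297) = 89.35 ms.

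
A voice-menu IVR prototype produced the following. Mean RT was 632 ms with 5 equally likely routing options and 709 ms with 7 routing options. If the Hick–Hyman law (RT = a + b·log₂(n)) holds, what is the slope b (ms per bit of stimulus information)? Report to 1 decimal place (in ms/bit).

158.6 ms/bit

b = (RT₂ − RT₁)/(log₂ n₂ − log₂ n₁) = (709 − 632)/(2.8074 − 2.3219) = 158.623 ms/bit.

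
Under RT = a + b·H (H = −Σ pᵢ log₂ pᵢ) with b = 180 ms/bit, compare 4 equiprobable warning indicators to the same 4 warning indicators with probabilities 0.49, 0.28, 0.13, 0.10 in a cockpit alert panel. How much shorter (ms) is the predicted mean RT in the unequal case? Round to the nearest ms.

Equiprobable entropy H₀ = log₂ 4 = 2.0000 bits.
Skewed entropy H = −Σ pᵢ log₂ pᵢ = 1.7333 bits.
ΔRT = b·(H₀ − H) = 180 × 0.2667 = 48.00 ms.

48 ms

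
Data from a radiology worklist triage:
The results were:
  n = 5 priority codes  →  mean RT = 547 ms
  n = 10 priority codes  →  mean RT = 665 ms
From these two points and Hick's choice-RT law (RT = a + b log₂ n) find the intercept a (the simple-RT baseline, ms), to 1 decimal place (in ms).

Slope: b = (665 − 547) / (log₂ 10 − log₂ 5) = 118/1.0000 = 118.000 ms/bit.
a = RT₁ − b·log₂ n₁ = 547 − 118.000 × 2.3219 = 273.012 ms.

273.0 ms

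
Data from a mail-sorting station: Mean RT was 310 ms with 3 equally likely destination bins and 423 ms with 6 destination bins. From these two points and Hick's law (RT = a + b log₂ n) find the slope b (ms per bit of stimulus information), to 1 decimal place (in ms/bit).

b = (RT₂ − RT₁)/(log₂ n₂ − log₂ n₁) = (423 − 310)/(2.5850 − 1.5850) = 113.000 ms/bit.

113.0 ms/bit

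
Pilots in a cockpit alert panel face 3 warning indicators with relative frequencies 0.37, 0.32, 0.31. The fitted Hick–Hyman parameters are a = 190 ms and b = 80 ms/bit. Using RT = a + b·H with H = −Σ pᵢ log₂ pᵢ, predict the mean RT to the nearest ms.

Entropy contributions −pᵢ log₂ pᵢ: 0.5307, 0.5260, 0.5238; sum H = 1.5806 bits.
RT = a + bH = 190 + 80·1.5806 = 316.44 ms.

316 ms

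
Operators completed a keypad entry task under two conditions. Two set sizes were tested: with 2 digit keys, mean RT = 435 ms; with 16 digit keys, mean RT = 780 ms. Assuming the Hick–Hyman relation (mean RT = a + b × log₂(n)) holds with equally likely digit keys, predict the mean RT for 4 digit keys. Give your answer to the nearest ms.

Fit slope and intercept:
  b = (780 − 435) / (log₂ 16 − log₂ 2) = 345 / (4 − 1) = 115 ms/bit
  a = 435 − 115 × 1 = 320 ms
Then RT(4) = 320 + 115 × log₂ 4 = 320 + 115 × 2 ≈ 550.000 ms.

550 ms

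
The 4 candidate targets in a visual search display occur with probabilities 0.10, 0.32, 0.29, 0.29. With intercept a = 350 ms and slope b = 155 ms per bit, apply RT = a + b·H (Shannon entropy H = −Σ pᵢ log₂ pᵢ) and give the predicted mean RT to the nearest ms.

644 ms

H = 0.10·log₂(1/0.10) + 0.32·log₂(1/0.32) + 0.29·log₂(1/0.29) + 0.29·log₂(1/0.29) = 1.8940 bits.
RT = 350 + 155 × 1.8940 = 643.58 ms.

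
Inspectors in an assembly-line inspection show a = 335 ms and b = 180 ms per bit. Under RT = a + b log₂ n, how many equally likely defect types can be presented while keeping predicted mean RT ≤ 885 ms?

8

180·log₂ n ≤ 885 − 335 = 550, giving log₂ n ≤ 3.0556 and n ≤ 8.314. The largest whole number is 8.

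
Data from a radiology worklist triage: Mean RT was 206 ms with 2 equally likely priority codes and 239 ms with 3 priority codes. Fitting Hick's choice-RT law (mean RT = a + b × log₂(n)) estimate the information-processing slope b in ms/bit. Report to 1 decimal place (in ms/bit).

56.4 ms/bit

b = (RT₂ − RT₁)/(log₂ n₂ − log₂ n₁) = (239 − 206)/(1.5850 − 1) = 56.414 ms/bit.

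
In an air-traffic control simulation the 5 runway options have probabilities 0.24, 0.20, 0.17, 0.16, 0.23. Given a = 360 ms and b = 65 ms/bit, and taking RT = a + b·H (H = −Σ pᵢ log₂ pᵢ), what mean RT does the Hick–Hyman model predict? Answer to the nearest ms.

Entropy contributions −pᵢ log₂ pᵢ: 0.4941, 0.4644, 0.4346, 0.4230, 0.4877; sum H = 2.3038 bits.
RT = a + bH = 360 + 65·2.3038 = 509.75 ms.

510 ms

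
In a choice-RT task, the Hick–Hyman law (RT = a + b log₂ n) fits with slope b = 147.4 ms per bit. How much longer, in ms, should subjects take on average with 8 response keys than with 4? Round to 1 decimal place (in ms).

ΔRT = (a + b log₂ n₂) − (a + b log₂ n₁) = b·(log₂ n₂ − log₂ n₁).
log₂(8) − log₂(4) = log₂(8/4) = log₂(2) = 1.
ΔRT = 147.4 × 1.0000 = 147.400 ms.

147.4 ms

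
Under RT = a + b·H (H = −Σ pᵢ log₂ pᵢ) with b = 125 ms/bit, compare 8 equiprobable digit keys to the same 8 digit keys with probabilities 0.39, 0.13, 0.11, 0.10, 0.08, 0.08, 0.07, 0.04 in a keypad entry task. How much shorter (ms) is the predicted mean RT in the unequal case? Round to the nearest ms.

46 ms

Equiprobable entropy H₀ = log₂ 8 = 3.0000 bits.
Skewed entropy H = −Σ pᵢ log₂ pᵢ = 2.6322 bits.
ΔRT = b·(H₀ − H) = 125 × 0.3678 = 45.97 ms.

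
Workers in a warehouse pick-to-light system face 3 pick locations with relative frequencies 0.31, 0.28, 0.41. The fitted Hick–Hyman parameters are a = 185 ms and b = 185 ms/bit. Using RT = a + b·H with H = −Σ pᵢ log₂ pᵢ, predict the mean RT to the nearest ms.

475 ms

Entropy contributions −pᵢ log₂ pᵢ: 0.5238, 0.5142, 0.5274; sum H = 1.5654 bits.
RT = a + bH = 185 + 185·1.5654 = 474.60 ms.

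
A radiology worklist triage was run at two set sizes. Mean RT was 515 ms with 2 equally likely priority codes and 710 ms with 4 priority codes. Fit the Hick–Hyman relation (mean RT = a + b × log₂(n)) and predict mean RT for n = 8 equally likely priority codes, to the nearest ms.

905 ms

RT is linear in log₂ n, so two points fix the line:
  b = (710 − 515) / (log₂ 4 − log₂ 2) = 195 / (2 − 1) = 195 ms/bit
  a = 515 − 195 × 1 = 320 ms
Then RT(8) = 320 + 195 × log₂ 8 = 320 + 195 × 3 ≈ 905.000 ms.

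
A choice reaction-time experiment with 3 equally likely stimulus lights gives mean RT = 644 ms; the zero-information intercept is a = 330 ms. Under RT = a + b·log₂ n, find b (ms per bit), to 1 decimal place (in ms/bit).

198.1 ms/bit

3 alternatives carry log₂ 3 = 1.5850 bits; the choice cost is 644 − 330 = 314 ms, so b = 314/1.5850 = 198.112 ms/bit.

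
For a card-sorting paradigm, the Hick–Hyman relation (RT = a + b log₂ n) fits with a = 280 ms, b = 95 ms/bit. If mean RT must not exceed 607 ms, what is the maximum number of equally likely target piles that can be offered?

10

Set 280 + 95·log₂ n ≤ 607 → log₂ n ≤ (607 − 280)/95 = 3.4421.
So n ≤ 2^3.4421 = 10.869; the largest integer n is 10.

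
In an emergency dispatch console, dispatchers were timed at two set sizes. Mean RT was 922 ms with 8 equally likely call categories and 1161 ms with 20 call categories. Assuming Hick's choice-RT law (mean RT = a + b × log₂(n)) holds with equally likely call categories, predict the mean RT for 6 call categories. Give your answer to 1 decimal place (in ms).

With log₂ n on the abscissa the relation is linear; from the two conditions:
  b = (1161 − 922) / (log₂ 20 − log₂ 8) = 239 / (4.3219 − 3) = 180.797 ms/bit
  a = 922 − 180.797 × 3 = 379.610 ms
Then RT(6) = 379.610 + 180.797 × log₂ 6 = 379.610 + 180.797 × 2.5850 ≈ 846.963 ms.

847.0 ms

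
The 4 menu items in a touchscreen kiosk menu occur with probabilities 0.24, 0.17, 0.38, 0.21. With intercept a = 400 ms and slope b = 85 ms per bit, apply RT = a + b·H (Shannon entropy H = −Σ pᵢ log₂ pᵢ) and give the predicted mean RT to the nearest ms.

564 ms

Entropy contributions −pᵢ log₂ pᵢ: 0.4941, 0.4346, 0.5305, 0.4728; sum H = 1.9320 bits.
RT = a + bH = 400 + 85·1.9320 = 564.22 ms.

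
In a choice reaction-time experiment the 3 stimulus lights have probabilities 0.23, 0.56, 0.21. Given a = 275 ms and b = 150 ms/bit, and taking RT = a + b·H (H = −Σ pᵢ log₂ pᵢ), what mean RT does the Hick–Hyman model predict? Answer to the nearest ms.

Entropy contributions −pᵢ log₂ pᵢ: 0.4877, 0.4684, 0.4728; sum H = 1.4289 bits.
RT = a + bH = 275 + 150·1.4289 = 489.34 ms.

489 ms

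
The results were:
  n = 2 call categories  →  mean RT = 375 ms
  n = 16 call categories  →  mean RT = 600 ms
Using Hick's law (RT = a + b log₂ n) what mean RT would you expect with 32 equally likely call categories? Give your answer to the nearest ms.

675 ms

Fit slope and intercept:
  b = (600 − 375) / (log₂ 16 − log₂ 2) = 225 / (4 − 1) = 75 ms/bit
  a = 375 − 75 × 1 = 300 ms
Then RT(32) = 300 + 75 × log₂ 32 = 300 + 75 × 5 ≈ 675.000 ms.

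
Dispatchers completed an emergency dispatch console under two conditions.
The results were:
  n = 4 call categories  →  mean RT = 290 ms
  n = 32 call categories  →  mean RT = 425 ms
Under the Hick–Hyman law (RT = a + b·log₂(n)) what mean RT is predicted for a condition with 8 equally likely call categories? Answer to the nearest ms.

RT is linear in log₂ n, so two points fix the line:
  b = (425 − 290) / (log₂ 32 − log₂ 4) = 135 / (5 − 2) = 45 ms/bit
  a = 290 − 45 × 2 = 200 ms
Then RT(8) = 200 + 45 × log₂ 8 = 200 + 45 × 3 ≈ 335.000 ms.

335 ms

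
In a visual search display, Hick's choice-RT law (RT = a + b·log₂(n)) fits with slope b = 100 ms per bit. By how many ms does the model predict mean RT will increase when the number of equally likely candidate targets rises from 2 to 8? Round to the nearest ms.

200 ms

ΔRT = (a + b log₂ n₂) − (a + b log₂ n₁) = b·(log₂ n₂ − log₂ n₁).
log₂(8) − log₂(2) = log₂(8/2) = log₂(4) = 2.
ΔRT = 100 × 2.0000 = 200.000 ms.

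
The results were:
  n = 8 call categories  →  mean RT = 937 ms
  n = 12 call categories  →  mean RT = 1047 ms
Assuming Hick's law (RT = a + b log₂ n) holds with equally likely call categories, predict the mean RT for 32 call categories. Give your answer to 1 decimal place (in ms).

With log₂ n on the abscissa the relation is linear; from the two conditions:
  b = (1047 − 937) / (log₂ 12 − log₂ 8) = 110 / (3.5850 − 3) = 188.046 ms/bit
  a = 937 − 188.046 × 3 = 372.861 ms
Then RT(32) = 372.861 + 188.046 × log₂ 32 = 372.861 + 188.046 × 5 ≈ 1313.092 ms.

1313.1 ms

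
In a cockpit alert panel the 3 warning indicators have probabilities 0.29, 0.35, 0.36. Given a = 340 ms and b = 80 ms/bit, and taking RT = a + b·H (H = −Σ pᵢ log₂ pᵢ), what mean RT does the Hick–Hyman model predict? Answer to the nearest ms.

Entropy contributions −pᵢ log₂ pᵢ: 0.5179, 0.5301, 0.5306; sum H = 1.5786 bits.
RT = a + bH = 340 + 80·1.5786 = 466.29 ms.

466 ms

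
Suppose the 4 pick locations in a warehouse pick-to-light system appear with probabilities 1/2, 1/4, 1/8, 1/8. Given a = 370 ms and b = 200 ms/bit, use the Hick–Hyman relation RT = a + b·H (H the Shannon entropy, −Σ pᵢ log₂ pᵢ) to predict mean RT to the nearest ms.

Each term −pᵢ log₂ pᵢ: 0.5·1 + 0.25·2 + 0.125·3 + 0.125·3; summed, H = 1.750 bits.
Mean RT = a + bH = 370 + 200·1.750 = 720.00 ms.

720 ms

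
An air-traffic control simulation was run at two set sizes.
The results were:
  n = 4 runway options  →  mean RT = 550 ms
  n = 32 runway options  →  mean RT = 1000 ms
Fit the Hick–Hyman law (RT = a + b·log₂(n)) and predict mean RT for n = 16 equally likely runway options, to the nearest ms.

850 ms

RT is linear in log₂ n, so two points fix the line:
  b = (1000 − 550) / (log₂ 32 − log₂ 4) = 450 / (5 − 2) = 150 ms/bit
  a = 550 − 150 × 2 = 250 ms
Then RT(16) = 250 + 150 × log₂ 16 = 250 + 150 × 4 ≈ 850.000 ms.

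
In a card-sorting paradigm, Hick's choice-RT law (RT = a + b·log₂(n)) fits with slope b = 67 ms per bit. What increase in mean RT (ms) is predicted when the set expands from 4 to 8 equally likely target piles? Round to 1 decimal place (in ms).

ΔRT = (a + b log₂ n₂) − (a + b log₂ n₁) = b·(log₂ n₂ − log₂ n₁).
log₂(8) − log₂(4) = log₂(8/4) = log₂(2) = 1.
ΔRT = 67 × 1.0000 = 67.000 ms.

67.0 ms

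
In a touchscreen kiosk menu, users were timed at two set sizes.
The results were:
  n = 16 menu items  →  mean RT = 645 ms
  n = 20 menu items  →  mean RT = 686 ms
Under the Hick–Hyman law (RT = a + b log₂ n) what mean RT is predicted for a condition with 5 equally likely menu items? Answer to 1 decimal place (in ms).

RT is linear in log₂ n, so two points fix the line:
  b = (686 − 645) / (log₂ 20 − log₂ 16) = 41 / (4.3219 − 4) = 127.358 ms/bit
  a = 645 − 127.358 × 4 = 135.569 ms
Then RT(5) = 135.569 + 127.358 × log₂ 5 = 135.569 + 127.358 × 2.3219 ≈ 431.285 ms.

431.3 ms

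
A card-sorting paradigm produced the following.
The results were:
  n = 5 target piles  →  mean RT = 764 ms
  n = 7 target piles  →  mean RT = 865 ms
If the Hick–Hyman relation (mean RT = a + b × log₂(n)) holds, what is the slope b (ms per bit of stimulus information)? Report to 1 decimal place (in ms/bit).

b = (RT₂ − RT₁)/(log₂ n₂ − log₂ n₁) = (865 − 764)/(2.8074 − 2.3219) = 208.064 ms/bit.

208.1 ms/bit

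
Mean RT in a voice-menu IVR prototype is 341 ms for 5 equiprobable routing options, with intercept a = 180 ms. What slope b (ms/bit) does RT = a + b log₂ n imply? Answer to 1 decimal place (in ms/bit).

5 alternatives carry log₂ 5 = 2.3219 bits; the choice cost is 341 − 180 = 161 ms, so b = 161/2.3219 = 69.339 ms/bit.

69.3 ms/bit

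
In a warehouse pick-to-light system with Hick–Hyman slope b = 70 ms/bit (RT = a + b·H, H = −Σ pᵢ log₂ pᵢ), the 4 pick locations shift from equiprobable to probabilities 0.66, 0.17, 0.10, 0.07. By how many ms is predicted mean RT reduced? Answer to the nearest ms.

40 ms

The RT saving is b·ΔH. Equiprobable H₀ = log₂(4) = 2.0000 bits; with the given probabilities H = 1.4310 bits.
b·(H₀ − H) = 70 × (2.0000 − 1.4310) = 39.83 ms.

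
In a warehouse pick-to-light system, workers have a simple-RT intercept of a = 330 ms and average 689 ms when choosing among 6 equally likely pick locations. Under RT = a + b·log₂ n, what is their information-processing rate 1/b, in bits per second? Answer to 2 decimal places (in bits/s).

b = (689 − 330)/log₂ 6 = 359/2.5850 = 138.880 ms per bit = 0.13888 s/bit; the reciprocal is 7.200 bits/s.

7.20 bits/s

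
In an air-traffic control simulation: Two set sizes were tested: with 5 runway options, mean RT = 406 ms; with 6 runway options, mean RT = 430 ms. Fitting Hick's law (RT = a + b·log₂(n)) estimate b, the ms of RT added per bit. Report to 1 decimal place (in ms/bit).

Slope: b = (430 − 406) / (log₂ 6 − log₂ 5) = 24/0.2630 = 91.243 ms/bit.

91.2 ms/bit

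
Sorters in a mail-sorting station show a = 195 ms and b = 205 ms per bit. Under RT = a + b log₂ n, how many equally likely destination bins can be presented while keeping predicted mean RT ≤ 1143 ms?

24

Information budget: (1143 − 195)/205 = 4.6244 bits, so n ≤ 2^4.6244 = 24.665 → at most 24.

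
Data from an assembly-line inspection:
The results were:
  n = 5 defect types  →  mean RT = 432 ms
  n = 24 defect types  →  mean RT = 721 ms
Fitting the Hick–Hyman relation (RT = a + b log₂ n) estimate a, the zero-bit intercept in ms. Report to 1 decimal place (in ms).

b = (RT₂ − RT₁)/(log₂ n₂ − log₂ n₁) = (721 − 432)/(4.5850 − 2.3219) = 127.705 ms/bit.
Intercept: a = 432 − 127.705·log₂(5) = 135.479 ms.

135.5 ms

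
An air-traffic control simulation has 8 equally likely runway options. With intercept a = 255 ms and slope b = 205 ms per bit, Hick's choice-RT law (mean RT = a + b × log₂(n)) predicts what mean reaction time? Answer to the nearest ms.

870 ms

log₂(8) = 3 bits, so RT = 255 + 205 × 3 ≈ 870.000 ms.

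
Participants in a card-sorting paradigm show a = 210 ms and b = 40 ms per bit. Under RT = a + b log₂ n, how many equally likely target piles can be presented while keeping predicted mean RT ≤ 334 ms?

8

Set 210 + 40·log₂ n ≤ 334 → log₂ n ≤ (334 − 210)/40 = 3.1000.
So n ≤ 2^3.1000 = 8.574; the largest integer n is 8.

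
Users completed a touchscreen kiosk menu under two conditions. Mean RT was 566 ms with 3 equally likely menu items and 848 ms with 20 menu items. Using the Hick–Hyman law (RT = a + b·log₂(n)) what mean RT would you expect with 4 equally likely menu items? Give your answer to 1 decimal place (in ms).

608.8 ms

With log₂ n on the abscissa the relation is linear; from the two conditions:
  b = (848 − 566) / (log₂ 20 − log₂ 3) = 282 / (4.3219 − 1.5850) = 103.034 ms/bit
  a = 566 − 103.034 × 1.5850 = 402.695 ms
Then RT(4) = 402.695 + 103.034 × log₂ 4 = 402.695 + 103.034 × 2 ≈ 608.763 ms.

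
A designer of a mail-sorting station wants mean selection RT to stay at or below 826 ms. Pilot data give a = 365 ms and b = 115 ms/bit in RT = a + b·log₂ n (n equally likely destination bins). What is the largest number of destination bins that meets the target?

Set 365 + 115·log₂ n ≤ 826 → log₂ n ≤ (826 − 365)/115 = 4.0087.
So n ≤ 2^4.0087 = 16.097; the largest integer n is 16.

16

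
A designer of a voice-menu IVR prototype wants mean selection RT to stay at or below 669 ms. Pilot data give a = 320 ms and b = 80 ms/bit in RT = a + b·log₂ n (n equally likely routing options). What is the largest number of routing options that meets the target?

20

80·log₂ n ≤ 669 − 320 = 349, giving log₂ n ≤ 4.3625 and n ≤ 20.570. The largest whole number is 20.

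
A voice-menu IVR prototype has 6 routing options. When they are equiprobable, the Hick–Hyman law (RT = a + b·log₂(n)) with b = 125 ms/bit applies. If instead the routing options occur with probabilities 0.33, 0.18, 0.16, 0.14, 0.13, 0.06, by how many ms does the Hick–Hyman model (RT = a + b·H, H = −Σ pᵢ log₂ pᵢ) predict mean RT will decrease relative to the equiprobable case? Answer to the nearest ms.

Equiprobable entropy H₀ = log₂ 6 = 2.5850 bits.
Skewed entropy H = −Σ pᵢ log₂ pᵢ = 2.4194 bits.
ΔRT = b·(H₀ − H) = 125 × 0.1655 = 20.69 ms.

21 ms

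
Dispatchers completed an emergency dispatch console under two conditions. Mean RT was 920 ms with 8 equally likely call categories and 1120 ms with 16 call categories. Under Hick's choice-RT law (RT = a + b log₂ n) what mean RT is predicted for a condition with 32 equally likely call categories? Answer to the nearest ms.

1320 ms

With log₂ n on the abscissa the relation is linear; from the two conditions:
  b = (1120 − 920) / (log₂ 16 − log₂ 8) = 200 / (4 − 3) = 200 ms/bit
  a = 920 − 200 × 3 = 320 ms
Then RT(32) = 320 + 200 × log₂ 32 = 320 + 200 × 5 ≈ 1320.000 ms.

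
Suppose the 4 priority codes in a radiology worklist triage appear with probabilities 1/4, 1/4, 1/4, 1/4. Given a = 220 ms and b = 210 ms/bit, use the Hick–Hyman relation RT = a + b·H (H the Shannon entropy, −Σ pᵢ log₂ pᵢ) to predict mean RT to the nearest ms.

H = −Σ pᵢ log₂ pᵢ = 0.25·2 + 0.25·2 + 0.25·2 + 0.25·2 = 2.000 bits.
RT = 220 + 210 × 2.000 = 640.00 ms.

640 ms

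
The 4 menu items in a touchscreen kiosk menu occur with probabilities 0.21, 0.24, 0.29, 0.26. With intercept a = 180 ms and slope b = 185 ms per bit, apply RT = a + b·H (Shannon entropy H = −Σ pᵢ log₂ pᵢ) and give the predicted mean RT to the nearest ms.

548 ms

Entropy contributions −pᵢ log₂ pᵢ: 0.4728, 0.4941, 0.5179, 0.5053; sum H = 1.9901 bits.
RT = a + bH = 180 + 185·1.9901 = 548.18 ms.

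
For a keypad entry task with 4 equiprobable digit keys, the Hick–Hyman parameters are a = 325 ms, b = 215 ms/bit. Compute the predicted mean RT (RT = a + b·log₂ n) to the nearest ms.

755 ms

log₂(4) = 2 bits, so RT = 325 + 215 × 2 ≈ 755.000 ms.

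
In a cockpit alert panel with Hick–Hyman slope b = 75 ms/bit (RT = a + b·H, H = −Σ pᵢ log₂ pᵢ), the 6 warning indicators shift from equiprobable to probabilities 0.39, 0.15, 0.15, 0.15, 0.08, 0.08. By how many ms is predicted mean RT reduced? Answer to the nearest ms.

18 ms

Equiprobable entropy H₀ = log₂ 6 = 2.5850 bits.
Skewed entropy H = −Σ pᵢ log₂ pᵢ = 2.3444 bits.
ΔRT = b·(H₀ − H) = 75 × 0.2405 = 18.04 ms.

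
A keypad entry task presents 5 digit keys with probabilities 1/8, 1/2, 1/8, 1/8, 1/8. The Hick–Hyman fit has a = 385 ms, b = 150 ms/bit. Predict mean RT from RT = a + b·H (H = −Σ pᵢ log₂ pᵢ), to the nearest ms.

685 ms

Each term −pᵢ log₂ pᵢ: 0.125·3 + 0.5·1 + 0.125·3 + 0.125·3 + 0.125·3; summed, H = 2.000 bits.
Mean RT = a + bH = 385 + 150·2.000 = 685.00 ms.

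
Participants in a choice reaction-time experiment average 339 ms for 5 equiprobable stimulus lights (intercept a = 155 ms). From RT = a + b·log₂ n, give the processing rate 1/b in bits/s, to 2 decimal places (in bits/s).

b = (339 − 155)/log₂ 5 = 184/2.3219 = 79.244 ms per bit = 0.07924 s/bit; the reciprocal is 12.619 bits/s.

12.62 bits/s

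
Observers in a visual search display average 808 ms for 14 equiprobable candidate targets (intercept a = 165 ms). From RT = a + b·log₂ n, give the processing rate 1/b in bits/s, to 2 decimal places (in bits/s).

Choice component = 808 − 165 = 643 ms over log₂(14) = 3.8074 bits.
b = 643 / 3.8074 = 168.884 ms/bit, so 1/b = 5.921 bits/s.

5.92 bits/s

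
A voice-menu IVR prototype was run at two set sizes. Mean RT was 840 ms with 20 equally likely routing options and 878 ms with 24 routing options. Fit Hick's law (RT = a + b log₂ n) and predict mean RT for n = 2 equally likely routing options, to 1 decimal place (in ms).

With log₂ n on the abscissa the relation is linear; from the two conditions:
  b = (878 − 840) / (log₂ 24 − log₂ 20) = 38 / (4.5850 − 4.3219) = 144.468 ms/bit
  a = 840 − 144.468 × 4.3219 = 215.621 ms
Then RT(2) = 215.621 + 144.468 × log₂ 2 = 215.621 + 144.468 × 1 ≈ 360.088 ms.

360.1 ms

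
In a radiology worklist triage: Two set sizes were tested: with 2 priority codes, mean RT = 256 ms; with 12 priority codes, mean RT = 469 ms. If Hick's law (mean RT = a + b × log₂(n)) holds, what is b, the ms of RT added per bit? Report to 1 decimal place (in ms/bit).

The slope on a log₂ axis is (469 − 256) / (3.5850 − 1) = 82.400 ms/bit.

82.4 ms/bit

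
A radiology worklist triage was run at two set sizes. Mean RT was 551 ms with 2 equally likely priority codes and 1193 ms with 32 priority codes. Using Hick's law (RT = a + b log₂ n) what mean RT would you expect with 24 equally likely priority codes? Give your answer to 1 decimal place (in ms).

1126.4 ms

Fit slope and intercept:
  b = (1193 − 551) / (log₂ 32 − log₂ 2) = 642 / (5 − 1) = 160.500 ms/bit
  a = 551 − 160.500 × 1 = 390.500 ms
Then RT(24) = 390.500 + 160.500 × log₂ 24 = 390.500 + 160.500 × 4.5850 ≈ 1126.386 ms.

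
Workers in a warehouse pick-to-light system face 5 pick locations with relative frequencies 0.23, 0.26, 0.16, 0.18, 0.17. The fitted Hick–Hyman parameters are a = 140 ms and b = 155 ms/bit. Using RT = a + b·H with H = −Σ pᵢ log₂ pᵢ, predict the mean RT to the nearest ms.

H = 0.23·log₂(1/0.23) + 0.26·log₂(1/0.26) + 0.16·log₂(1/0.16) + 0.18·log₂(1/0.18) + 0.17·log₂(1/0.17) = 2.2959 bits.
RT = 140 + 155 × 2.2959 = 495.86 ms.

496 ms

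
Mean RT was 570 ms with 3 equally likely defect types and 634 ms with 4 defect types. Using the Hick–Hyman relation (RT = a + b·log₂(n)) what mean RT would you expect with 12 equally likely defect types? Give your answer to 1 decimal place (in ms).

878.4 ms

With log₂ n on the abscissa the relation is linear; from the two conditions:
  b = (634 − 570) / (log₂ 4 − log₂ 3) = 64 / (2 − 1.5850) = 154.203 ms/bit
  a = 570 − 154.203 × 1.5850 = 325.594 ms
Then RT(12) = 325.594 + 154.203 × log₂ 12 = 325.594 + 154.203 × 3.5850 ≈ 878.406 ms.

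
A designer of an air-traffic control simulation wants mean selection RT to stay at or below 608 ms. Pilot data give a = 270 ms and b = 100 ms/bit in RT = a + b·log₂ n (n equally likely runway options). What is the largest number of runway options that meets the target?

Set 270 + 100·log₂ n ≤ 608 → log₂ n ≤ (608 − 270)/100 = 3.3800.
So n ≤ 2^3.3800 = 10.411; the largest integer n is 10.

10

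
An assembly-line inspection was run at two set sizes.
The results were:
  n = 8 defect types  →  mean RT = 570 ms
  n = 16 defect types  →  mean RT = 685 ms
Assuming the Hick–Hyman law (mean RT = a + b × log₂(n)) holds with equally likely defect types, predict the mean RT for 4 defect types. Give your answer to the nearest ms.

RT is linear in log₂ n, so two points fix the line:
  b = (685 − 570) / (log₂ 16 − log₂ 8) = 115 / (4 − 3) = 115 ms/bit
  a = 570 − 115 × 3 = 225 ms
Then RT(4) = 225 + 115 × log₂ 4 = 225 + 115 × 2 ≈ 455.000 ms.

455 ms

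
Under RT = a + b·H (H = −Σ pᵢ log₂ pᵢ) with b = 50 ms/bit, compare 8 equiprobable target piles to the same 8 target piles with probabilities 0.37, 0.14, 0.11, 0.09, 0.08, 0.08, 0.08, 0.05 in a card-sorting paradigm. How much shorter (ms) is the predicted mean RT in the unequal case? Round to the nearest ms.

The RT saving is b·ΔH. Equiprobable H₀ = log₂(8) = 3.0000 bits; with the given probabilities H = 2.6814 bits.
b·(H₀ − H) = 50 × (3.0000 − 2.6814) = 15.93 ms.

16 ms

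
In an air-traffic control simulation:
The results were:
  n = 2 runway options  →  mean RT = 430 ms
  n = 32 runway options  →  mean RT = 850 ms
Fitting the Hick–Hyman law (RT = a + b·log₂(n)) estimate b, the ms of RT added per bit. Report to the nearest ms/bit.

105 ms/bit

Slope: b = (850 − 430) / (log₂ 32 − log₂ 2) = 420/4.0000 = 105 ms/bit.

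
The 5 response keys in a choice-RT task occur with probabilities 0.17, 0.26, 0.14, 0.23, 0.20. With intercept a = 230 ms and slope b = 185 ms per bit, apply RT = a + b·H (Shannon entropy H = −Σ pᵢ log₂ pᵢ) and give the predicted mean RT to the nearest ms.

H = 0.17·log₂(1/0.17) + 0.26·log₂(1/0.26) + 0.14·log₂(1/0.14) + 0.23·log₂(1/0.23) + 0.20·log₂(1/0.20) = 2.2890 bits.
RT = 230 + 185 × 2.2890 = 653.47 ms.

653 ms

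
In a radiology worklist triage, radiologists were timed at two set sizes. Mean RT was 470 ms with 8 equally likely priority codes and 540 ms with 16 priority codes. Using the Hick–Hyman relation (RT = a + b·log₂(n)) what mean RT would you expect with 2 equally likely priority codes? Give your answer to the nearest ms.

330 ms

Solve the two-equation system in a and b:
  b = (540 − 470) / (log₂ 16 − log₂ 8) = 70 / (4 − 3) = 70 ms/bit
  a = 470 − 70 × 3 = 260 ms
Then RT(2) = 260 + 70 × log₂ 2 = 260 + 70 × 1 ≈ 330.000 ms.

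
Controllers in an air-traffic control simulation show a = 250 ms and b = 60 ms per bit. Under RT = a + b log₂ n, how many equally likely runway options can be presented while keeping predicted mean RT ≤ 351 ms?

3

Information budget: (351 − 250)/60 = 1.6833 bits, so n ≤ 2^1.6833 = 3.212 → at most 3.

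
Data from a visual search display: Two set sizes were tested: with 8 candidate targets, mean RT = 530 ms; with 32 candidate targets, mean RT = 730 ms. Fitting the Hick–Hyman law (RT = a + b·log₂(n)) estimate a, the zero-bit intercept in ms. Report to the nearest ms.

230 ms

b = (RT₂ − RT₁)/(log₂ n₂ − log₂ n₁) = (730 − 530)/(5 − 3) = 100 ms/bit.
Intercept: a = 530 − 100·log₂(8) = 230.000 ms.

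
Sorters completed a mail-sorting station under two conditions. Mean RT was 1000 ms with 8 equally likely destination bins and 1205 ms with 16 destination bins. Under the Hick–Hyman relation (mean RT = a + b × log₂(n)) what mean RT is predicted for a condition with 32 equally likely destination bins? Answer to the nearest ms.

1410 ms

Fit slope and intercept:
  b = (1205 − 1000) / (log₂ 16 − log₂ 8) = 205 / (4 − 3) = 205 ms/bit
  a = 1000 − 205 × 3 = 385 ms
Then RT(32) = 385 + 205 × log₂ 32 = 385 + 205 × 5 ≈ 1410.000 ms.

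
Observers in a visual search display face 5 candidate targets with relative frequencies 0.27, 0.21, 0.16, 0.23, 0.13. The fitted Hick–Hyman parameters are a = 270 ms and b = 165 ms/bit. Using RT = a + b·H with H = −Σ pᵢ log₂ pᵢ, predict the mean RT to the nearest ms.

646 ms

H = 0.27·log₂(1/0.27) + 0.21·log₂(1/0.21) + 0.16·log₂(1/0.16) + 0.23·log₂(1/0.23) + 0.13·log₂(1/0.13) = 2.2762 bits.
RT = 270 + 165 × 2.2762 = 645.57 ms.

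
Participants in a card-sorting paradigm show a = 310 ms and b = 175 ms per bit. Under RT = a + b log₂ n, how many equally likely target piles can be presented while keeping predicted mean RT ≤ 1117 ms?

175·log₂ n ≤ 1117 − 310 = 807, giving log₂ n ≤ 4.6114 and n ≤ 24.444. The largest whole number is 24.

24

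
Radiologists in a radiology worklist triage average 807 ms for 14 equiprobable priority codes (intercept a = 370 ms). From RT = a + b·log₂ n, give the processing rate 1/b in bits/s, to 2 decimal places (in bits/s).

8.71 bits/s

Choice component = 807 − 370 = 437 ms over log₂(14) = 3.8074 bits.
b = 437 / 3.8074 = 114.778 ms/bit, so 1/b = 8.712 bits/s.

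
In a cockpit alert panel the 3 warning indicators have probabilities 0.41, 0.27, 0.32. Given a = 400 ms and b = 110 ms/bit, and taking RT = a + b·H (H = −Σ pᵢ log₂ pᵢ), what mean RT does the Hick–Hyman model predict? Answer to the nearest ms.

H = 0.41·log₂(1/0.41) + 0.27·log₂(1/0.27) + 0.32·log₂(1/0.32) = 1.5634 bits.
RT = 400 + 110 × 1.5634 = 571.98 ms.

572 ms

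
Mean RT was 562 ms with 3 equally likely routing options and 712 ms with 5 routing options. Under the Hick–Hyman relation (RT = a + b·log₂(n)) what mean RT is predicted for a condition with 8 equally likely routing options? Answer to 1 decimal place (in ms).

With log₂ n on the abscissa the relation is linear; from the two conditions:
  b = (712 − 562) / (log₂ 5 − log₂ 3) = 150 / (2.3219 − 1.5850) = 203.537 ms/bit
  a = 562 − 203.537 × 1.5850 = 239.401 ms
Then RT(8) = 239.401 + 203.537 × log₂ 8 = 239.401 + 203.537 × 3 ≈ 850.013 ms.

850.0 ms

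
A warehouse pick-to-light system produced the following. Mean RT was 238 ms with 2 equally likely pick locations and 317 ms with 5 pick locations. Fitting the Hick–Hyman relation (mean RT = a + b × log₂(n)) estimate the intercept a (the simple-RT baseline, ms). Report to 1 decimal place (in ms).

The slope on a log₂ axis is (317 − 238) / (2.3219 − 1) = 59.761 ms/bit.
a = RT₁ − b·log₂ n₁ = 238 − 59.761 × 1 = 178.239 ms.

178.2 ms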